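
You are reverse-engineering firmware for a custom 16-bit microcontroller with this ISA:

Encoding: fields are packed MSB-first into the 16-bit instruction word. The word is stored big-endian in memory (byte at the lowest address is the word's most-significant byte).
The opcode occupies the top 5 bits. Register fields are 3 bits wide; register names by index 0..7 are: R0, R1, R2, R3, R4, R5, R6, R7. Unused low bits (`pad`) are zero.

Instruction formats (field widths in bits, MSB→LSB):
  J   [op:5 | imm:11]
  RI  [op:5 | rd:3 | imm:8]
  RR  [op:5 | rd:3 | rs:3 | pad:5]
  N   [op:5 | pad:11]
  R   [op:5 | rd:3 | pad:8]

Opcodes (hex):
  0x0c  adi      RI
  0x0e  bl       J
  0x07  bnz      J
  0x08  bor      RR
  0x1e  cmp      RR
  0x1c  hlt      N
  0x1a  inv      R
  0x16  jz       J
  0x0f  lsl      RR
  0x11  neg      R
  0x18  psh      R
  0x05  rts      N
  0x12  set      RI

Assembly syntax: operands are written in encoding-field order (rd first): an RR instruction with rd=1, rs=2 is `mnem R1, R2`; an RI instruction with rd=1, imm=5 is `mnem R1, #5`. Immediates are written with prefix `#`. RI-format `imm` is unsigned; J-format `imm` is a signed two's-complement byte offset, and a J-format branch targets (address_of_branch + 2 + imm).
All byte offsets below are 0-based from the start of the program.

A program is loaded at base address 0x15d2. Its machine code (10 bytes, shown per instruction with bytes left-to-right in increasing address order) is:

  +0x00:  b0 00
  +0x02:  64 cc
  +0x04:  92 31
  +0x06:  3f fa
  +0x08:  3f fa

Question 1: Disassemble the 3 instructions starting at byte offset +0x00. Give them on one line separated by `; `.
[00] b0 00 → 0xb000
  top 5b → 0x16 → jz [J]
  [10:0] imm=0 = #0
[02] 64 cc → 0x64cc
  top 5b → 0xc → adi [RI]
  [10:8] rd=4 = R4
  [7:0] imm=204 = #204
[04] 92 31 → 0x9231
  top 5b → 0x12 → set [RI]
  [10:8] rd=2 = R2
  [7:0] imm=49 = #49

jz #0; adi R4, #204; set R2, #49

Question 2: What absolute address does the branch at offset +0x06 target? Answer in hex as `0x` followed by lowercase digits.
off 0x06: read 3f fa as big → 0x3ffa
  top 5b → 0x7 → bnz [J]
  [10:0] imm=2042 (s11→-6) = #-6
  target = base 0x15d2 + off 0x06 + 2 + imm -6 = 0x15d4

0x15d4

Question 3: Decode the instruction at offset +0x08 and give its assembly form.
bnz #-6

@+08  big-endian(3f fa) = 0x3ffa
  op=0x3ffa>>11=0x7 ⇒ bnz (J)
  imm@[10:0]=0x7fa (s11→-6) ⇒ #-6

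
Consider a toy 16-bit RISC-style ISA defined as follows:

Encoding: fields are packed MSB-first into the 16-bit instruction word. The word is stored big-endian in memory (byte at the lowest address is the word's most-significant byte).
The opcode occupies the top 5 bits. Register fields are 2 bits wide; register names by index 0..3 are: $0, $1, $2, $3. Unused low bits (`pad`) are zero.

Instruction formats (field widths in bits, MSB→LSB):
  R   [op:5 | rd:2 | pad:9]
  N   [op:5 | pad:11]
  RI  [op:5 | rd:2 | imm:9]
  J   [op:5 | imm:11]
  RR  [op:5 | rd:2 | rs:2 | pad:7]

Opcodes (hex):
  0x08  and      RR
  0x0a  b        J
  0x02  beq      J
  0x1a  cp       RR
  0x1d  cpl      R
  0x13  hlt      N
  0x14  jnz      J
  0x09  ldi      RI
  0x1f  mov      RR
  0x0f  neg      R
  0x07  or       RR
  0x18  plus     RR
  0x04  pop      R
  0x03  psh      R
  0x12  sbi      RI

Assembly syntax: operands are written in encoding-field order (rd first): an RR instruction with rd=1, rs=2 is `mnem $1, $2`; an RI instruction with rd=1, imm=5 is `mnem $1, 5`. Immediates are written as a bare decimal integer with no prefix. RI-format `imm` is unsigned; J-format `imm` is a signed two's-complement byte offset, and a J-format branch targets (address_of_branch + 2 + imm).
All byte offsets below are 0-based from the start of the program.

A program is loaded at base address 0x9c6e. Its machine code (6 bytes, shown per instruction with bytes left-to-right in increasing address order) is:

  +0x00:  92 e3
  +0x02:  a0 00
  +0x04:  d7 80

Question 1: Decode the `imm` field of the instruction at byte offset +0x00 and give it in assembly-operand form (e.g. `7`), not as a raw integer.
227

off 0x00: read 92 e3 as big → 0x92e3
  op=0x92e3>>11=0x12 ⇒ sbi (RI)
  [10:9] rd=1 = $1
  [8:0] imm=227 = 227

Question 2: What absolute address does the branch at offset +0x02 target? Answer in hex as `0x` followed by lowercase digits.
+0x02: a0 00 ⇒ word 0xa000 (big)
  opcode bits[15:11]=0x14: jnz/J
  [10:0] imm=0 = 0
  target = base 0x9c6e + off 0x02 + 2 + imm 0 = 0x9c72

0x9c72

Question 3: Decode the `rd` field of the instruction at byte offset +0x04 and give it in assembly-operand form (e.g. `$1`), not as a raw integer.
@+04  big-endian(d7 80) = 0xd780
  op=0xd780>>11=0x1a ⇒ cp (RR)
  [10:9] rd=3 = $3
  [8:7] rs=3 = $3

$3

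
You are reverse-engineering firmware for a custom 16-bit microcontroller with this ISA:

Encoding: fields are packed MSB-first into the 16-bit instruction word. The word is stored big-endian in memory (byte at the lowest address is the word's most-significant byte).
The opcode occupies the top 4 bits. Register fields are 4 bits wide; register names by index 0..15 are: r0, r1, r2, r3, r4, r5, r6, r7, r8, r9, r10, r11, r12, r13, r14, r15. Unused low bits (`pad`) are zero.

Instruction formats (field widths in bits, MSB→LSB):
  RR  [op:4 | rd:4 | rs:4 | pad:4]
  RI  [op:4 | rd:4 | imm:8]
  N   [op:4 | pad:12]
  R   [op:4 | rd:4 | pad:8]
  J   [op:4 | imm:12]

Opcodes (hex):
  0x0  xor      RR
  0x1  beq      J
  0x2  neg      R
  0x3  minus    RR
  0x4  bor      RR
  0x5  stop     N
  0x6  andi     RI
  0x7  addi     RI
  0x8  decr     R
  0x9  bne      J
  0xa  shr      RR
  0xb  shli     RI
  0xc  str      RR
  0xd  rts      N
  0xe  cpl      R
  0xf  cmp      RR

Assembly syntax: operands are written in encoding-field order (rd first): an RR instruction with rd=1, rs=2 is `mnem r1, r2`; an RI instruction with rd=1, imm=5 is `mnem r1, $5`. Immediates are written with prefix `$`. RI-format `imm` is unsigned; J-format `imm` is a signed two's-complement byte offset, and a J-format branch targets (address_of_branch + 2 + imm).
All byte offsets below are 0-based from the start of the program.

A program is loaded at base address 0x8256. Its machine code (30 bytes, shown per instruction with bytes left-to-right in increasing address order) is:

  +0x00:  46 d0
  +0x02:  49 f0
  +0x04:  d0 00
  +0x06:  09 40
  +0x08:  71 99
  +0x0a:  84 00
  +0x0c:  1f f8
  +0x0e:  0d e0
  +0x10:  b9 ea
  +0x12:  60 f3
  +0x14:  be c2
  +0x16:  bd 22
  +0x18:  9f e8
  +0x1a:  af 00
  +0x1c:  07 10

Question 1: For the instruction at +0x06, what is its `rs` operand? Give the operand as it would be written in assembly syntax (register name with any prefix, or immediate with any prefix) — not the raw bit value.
+0x06: 09 40 ⇒ word 0x0940 (big)
  opcode bits[15:12]=0x0: xor/RR
  rd: (w>>8)&0xf=0x9 → r9
  rs: (w>>4)&0xf=0x4 → r4

r4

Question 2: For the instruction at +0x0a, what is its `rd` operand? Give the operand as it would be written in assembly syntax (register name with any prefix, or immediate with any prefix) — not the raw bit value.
+0x0a: 84 00 ⇒ word 0x8400 (big)
  opcode bits[15:12]=0x8: decr/R
  rd@[11:8]=0x4 ⇒ r4

r4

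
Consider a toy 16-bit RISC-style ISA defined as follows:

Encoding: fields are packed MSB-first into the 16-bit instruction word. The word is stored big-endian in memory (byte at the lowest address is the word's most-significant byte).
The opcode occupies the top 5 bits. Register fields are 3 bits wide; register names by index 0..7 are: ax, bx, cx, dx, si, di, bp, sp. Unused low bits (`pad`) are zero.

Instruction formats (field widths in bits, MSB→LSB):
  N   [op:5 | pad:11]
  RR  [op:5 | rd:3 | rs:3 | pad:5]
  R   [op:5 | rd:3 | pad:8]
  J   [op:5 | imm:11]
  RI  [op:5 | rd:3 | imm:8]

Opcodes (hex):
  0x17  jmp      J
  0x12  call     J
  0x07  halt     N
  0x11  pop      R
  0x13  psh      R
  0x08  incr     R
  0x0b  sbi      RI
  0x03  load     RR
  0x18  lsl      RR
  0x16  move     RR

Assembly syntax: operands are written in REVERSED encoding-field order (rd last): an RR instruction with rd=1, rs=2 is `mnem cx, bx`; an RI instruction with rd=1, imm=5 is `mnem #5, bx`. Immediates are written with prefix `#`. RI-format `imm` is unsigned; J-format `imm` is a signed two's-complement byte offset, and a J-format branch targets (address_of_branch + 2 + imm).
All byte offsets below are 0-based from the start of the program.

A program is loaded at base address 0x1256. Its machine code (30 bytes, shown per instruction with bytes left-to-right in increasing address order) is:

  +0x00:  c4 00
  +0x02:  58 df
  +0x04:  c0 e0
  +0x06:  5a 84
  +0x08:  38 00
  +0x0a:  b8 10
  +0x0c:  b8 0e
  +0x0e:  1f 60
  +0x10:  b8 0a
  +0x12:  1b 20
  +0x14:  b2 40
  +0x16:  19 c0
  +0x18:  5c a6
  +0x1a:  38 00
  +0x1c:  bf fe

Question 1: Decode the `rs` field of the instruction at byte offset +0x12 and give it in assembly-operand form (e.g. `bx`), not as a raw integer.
bx

+0x12: 1b 20 ⇒ word 0x1b20 (big)
  opcode bits[15:11]=0x3: load/RR
  [10:8] rd=3 = dx
  [7:5] rs=1 = bx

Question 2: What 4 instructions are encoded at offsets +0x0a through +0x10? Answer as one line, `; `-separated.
jmp #16; jmp #14; load dx, sp; jmp #10

@+0a  big-endian(b8 10) = 0xb810
  opcode bits[15:11]=0x17: jmp/J
  imm@[10:0]=0x10 ⇒ #16
@+0c  big-endian(b8 0e) = 0xb80e
  opcode bits[15:11]=0x17: jmp/J
  imm@[10:0]=0xe ⇒ #14
@+0e  big-endian(1f 60) = 0x1f60
  opcode bits[15:11]=0x3: load/RR
  rd@[10:8]=0x7 ⇒ sp
  rs@[7:5]=0x3 ⇒ dx
@+10  big-endian(b8 0a) = 0xb80a
  opcode bits[15:11]=0x17: jmp/J
  imm@[10:0]=0xa ⇒ #10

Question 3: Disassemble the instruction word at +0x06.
sbi #132, cx

+0x06: 5a 84 ⇒ word 0x5a84 (big)
  top 5b → 0xb → sbi [RI]
  rd@[10:8]=0x2 ⇒ cx
  imm@[7:0]=0x84 ⇒ #132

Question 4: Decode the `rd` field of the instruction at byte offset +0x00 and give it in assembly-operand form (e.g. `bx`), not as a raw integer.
si

+0x00: c4 00 ⇒ word 0xc400 (big)
  opcode bits[15:11]=0x18: lsl/RR
  [10:8] rd=4 = si
  [7:5] rs=0 = ax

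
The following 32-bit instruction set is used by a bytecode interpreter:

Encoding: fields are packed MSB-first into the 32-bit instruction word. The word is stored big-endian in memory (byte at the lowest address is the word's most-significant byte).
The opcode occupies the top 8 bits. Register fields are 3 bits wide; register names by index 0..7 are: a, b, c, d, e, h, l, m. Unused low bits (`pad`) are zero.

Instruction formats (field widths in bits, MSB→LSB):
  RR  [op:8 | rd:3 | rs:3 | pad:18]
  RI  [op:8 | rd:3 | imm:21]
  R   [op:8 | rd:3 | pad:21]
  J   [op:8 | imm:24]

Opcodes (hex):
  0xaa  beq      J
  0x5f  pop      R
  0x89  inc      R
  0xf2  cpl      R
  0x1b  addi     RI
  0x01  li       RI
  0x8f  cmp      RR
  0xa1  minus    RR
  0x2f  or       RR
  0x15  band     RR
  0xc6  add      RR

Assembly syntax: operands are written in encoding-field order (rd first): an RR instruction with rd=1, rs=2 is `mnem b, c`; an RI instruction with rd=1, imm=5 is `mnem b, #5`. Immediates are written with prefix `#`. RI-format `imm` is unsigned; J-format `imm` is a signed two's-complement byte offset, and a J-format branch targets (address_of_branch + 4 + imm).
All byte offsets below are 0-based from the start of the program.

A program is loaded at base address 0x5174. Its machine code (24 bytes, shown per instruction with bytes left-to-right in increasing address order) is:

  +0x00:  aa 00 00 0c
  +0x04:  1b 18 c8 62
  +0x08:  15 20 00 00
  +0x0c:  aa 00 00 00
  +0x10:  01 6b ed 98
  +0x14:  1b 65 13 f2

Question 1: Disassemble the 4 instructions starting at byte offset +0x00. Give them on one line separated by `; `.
beq #12; addi a, #1624162; band b, a; beq #0

[00] aa 00 00 0c → 0xaa00000c
  top 8b → 0xaa → beq [J]
  imm: (w>>0)&0xffffff=0xc → #12
[04] 1b 18 c8 62 → 0x1b18c862
  top 8b → 0x1b → addi [RI]
  rd: (w>>21)&0x7=0x0 → a
  imm: (w>>0)&0x1fffff=0x18c862 → #1624162
[08] 15 20 00 00 → 0x15200000
  top 8b → 0x15 → band [RR]
  rd: (w>>21)&0x7=0x1 → b
  rs: (w>>18)&0x7=0x0 → a
[0c] aa 00 00 00 → 0xaa000000
  top 8b → 0xaa → beq [J]
  imm: (w>>0)&0xffffff=0x0 → #0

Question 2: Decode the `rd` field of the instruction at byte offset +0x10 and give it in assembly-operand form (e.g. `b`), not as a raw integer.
d

[10] 01 6b ed 98 → 0x016bed98
  op=0x016bed98>>24=0x1 ⇒ li (RI)
  rd@[23:21]=0x3 ⇒ d
  imm@[20:0]=0xbed98 ⇒ #781720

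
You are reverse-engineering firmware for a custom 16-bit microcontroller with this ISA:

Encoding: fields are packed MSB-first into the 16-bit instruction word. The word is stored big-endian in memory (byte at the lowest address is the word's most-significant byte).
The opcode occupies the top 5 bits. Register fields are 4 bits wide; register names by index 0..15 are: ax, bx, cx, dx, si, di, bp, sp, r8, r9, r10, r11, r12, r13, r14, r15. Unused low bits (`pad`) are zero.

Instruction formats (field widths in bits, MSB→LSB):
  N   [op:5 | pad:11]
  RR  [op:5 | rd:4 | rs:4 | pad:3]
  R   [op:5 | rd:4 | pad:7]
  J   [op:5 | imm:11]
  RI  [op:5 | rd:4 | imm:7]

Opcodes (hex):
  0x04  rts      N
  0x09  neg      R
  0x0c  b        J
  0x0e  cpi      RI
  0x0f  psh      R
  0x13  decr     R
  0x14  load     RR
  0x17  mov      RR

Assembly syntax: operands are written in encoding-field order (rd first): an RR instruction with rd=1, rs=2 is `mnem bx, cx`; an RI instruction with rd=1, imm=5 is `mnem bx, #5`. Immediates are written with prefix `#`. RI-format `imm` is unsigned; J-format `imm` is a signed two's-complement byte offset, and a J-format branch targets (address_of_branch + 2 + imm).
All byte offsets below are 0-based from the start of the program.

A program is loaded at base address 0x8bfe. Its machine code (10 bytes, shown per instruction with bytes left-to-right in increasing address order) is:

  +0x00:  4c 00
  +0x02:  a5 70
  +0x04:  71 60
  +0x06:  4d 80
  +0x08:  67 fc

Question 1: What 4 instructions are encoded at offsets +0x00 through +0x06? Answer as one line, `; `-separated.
+0x00: 4c 00 ⇒ word 0x4c00 (big)
  top 5b → 0x9 → neg [R]
  rd@[10:7]=0x8 ⇒ r8
+0x02: a5 70 ⇒ word 0xa570 (big)
  top 5b → 0x14 → load [RR]
  rd@[10:7]=0xa ⇒ r10
  rs@[6:3]=0xe ⇒ r14
+0x04: 71 60 ⇒ word 0x7160 (big)
  top 5b → 0xe → cpi [RI]
  rd@[10:7]=0x2 ⇒ cx
  imm@[6:0]=0x60 ⇒ #96
+0x06: 4d 80 ⇒ word 0x4d80 (big)
  top 5b → 0x9 → neg [R]
  rd@[10:7]=0xb ⇒ r11

neg r8; load r10, r14; cpi cx, #96; neg r11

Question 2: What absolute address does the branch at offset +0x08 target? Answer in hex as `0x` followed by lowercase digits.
+0x08: 67 fc ⇒ word 0x67fc (big)
  opcode bits[15:11]=0xc: b/J
  imm: (w>>0)&0x7ff=0x7fc (s11→-4) → #-4
  target = base 0x8bfe + off 0x08 + 2 + imm -4 = 0x8c04

0x8c04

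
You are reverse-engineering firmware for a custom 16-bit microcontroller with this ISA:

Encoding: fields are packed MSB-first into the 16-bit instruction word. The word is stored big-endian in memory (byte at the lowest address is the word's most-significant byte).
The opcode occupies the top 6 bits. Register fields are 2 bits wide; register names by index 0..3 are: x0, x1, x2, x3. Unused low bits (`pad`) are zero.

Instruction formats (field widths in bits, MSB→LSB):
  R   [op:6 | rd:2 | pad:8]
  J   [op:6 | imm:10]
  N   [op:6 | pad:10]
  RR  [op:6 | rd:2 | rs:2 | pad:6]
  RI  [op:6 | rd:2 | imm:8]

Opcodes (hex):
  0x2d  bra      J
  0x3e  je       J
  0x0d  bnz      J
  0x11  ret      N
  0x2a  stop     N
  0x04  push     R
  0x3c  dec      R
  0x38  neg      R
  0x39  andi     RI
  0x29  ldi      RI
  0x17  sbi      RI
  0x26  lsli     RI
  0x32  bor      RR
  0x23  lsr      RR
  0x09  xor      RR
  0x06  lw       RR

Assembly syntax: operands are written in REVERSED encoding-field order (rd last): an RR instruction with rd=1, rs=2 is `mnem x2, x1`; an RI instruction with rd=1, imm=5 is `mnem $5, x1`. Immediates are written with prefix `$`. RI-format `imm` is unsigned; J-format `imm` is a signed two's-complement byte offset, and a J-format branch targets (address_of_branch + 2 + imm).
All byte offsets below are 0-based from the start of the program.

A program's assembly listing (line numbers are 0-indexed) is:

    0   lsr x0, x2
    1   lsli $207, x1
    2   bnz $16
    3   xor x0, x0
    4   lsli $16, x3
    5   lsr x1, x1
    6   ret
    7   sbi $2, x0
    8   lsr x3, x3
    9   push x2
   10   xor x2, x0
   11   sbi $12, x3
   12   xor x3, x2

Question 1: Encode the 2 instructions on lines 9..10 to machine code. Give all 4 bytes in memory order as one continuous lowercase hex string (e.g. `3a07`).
L9: push op=0x4:6|rd=2:2|pad=0:8 ⇒ 0x1200 ⇒ big 12 00
L10: xor op=0x9:6|rd=0:2|rs=2:2|pad=0:6 ⇒ 0x2480 ⇒ big 24 80

12002480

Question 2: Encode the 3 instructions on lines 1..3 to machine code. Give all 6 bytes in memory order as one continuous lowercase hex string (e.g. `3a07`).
line 1 (lsli): pack op=0x26:6|rd=1:2|imm=207:8 = 0x99cf; big→ 99 cf
line 2 (bnz): pack op=0xd:6|imm=16:10 = 0x3410; big→ 34 10
line 3 (xor): pack op=0x9:6|rd=0:2|rs=0:2|pad=0:6 = 0x2400; big→ 24 00

99cf34102400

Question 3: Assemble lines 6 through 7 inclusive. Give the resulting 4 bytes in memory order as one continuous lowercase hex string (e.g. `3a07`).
44005c02

line 6 (ret): pack op=0x11:6|pad=0:10 = 0x4400; big→ 44 00
line 7 (sbi): pack op=0x17:6|rd=0:2|imm=2:8 = 0x5c02; big→ 5c 02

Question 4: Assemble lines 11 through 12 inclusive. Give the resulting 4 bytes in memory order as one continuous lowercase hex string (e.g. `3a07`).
line 11 (sbi): pack op=0x17:6|rd=3:2|imm=12:8 = 0x5f0c; big→ 5f 0c
line 12 (xor): pack op=0x9:6|rd=2:2|rs=3:2|pad=0:6 = 0x26c0; big→ 26 c0

5f0c26c0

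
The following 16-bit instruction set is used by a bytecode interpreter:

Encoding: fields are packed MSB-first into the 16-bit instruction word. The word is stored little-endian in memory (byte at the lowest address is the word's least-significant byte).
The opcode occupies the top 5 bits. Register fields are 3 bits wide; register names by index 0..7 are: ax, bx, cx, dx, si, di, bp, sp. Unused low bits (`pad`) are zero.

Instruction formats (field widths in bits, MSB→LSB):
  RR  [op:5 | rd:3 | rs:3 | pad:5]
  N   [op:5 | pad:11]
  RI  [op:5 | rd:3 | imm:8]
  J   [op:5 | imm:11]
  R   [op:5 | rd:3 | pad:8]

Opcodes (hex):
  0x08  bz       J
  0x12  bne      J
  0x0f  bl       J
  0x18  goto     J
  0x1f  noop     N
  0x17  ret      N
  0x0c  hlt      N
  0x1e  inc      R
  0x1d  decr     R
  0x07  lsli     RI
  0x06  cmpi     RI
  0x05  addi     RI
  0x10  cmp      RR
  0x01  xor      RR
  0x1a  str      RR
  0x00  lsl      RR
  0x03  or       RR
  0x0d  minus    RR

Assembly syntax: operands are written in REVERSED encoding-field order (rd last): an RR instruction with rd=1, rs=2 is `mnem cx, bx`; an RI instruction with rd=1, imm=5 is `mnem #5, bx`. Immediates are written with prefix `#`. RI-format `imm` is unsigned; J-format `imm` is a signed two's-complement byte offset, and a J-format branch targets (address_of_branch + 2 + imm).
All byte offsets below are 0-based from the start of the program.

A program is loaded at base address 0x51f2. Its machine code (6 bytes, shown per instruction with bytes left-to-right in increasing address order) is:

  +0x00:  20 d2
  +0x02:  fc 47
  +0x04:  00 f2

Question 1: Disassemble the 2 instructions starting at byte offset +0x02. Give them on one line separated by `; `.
bz #-4; inc cx

+0x02: fc 47 ⇒ word 0x47fc (little)
  top 5b → 0x8 → bz [J]
  imm@[10:0]=0x7fc (s11→-4) ⇒ #-4
+0x04: 00 f2 ⇒ word 0xf200 (little)
  top 5b → 0x1e → inc [R]
  rd@[10:8]=0x2 ⇒ cx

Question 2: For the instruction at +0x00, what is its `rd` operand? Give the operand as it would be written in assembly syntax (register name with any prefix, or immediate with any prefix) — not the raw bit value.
cx

+0x00: 20 d2 ⇒ word 0xd220 (little)
  top 5b → 0x1a → str [RR]
  rd@[10:8]=0x2 ⇒ cx
  rs@[7:5]=0x1 ⇒ bx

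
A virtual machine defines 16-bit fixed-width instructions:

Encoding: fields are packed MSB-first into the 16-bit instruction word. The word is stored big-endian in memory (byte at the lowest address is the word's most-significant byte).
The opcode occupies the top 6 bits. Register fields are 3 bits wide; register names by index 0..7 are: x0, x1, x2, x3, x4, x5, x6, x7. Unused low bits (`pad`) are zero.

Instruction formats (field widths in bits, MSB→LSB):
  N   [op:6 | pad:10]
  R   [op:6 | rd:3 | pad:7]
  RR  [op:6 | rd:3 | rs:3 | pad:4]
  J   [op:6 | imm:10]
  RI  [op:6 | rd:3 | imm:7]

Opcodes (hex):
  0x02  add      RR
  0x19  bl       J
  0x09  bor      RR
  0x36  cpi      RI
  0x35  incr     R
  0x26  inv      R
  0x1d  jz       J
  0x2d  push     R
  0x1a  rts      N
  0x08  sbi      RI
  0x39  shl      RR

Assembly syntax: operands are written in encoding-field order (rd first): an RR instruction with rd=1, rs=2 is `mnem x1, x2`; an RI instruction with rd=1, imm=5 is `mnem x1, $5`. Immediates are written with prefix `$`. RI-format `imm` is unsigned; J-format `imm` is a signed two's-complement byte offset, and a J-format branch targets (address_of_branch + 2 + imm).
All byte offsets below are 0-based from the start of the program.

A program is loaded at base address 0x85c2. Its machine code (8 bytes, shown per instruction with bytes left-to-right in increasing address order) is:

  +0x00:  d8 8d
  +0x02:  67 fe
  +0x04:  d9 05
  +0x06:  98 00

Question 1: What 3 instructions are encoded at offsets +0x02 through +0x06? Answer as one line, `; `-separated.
bl $-2; cpi x2, $5; inv x0

[02] 67 fe → 0x67fe
  op=0x67fe>>10=0x19 ⇒ bl (J)
  imm@[9:0]=0x3fe (s10→-2) ⇒ $-2
[04] d9 05 → 0xd905
  op=0xd905>>10=0x36 ⇒ cpi (RI)
  rd@[9:7]=0x2 ⇒ x2
  imm@[6:0]=0x5 ⇒ $5
[06] 98 00 → 0x9800
  op=0x9800>>10=0x26 ⇒ inv (R)
  rd@[9:7]=0x0 ⇒ x0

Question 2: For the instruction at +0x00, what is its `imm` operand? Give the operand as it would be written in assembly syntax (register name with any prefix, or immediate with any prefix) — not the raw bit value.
$13

+0x00: d8 8d ⇒ word 0xd88d (big)
  op=0xd88d>>10=0x36 ⇒ cpi (RI)
  rd@[9:7]=0x1 ⇒ x1
  imm@[6:0]=0xd ⇒ $13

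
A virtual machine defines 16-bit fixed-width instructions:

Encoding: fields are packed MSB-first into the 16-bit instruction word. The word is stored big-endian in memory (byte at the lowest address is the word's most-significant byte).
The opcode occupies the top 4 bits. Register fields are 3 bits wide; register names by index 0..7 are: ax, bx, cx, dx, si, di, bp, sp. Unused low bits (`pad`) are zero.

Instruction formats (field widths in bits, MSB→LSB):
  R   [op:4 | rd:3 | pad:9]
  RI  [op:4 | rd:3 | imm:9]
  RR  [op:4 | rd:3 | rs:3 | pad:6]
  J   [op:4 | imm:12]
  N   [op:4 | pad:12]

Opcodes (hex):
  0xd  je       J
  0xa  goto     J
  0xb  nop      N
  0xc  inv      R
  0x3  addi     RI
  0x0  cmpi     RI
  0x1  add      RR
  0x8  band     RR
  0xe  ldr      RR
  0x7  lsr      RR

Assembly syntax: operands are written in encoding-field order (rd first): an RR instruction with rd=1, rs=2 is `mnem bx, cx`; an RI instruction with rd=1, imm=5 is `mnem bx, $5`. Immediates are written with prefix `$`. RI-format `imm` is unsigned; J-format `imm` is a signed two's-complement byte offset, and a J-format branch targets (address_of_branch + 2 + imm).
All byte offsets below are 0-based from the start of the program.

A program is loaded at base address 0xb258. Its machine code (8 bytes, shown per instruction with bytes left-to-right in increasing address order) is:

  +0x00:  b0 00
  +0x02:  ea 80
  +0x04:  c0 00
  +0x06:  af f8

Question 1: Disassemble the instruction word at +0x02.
ldr di, cx

@+02  big-endian(ea 80) = 0xea80
  op=0xea80>>12=0xe ⇒ ldr (RR)
  rd@[11:9]=0x5 ⇒ di
  rs@[8:6]=0x2 ⇒ cx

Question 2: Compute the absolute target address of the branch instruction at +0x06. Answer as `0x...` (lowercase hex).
[06] af f8 → 0xaff8
  opcode bits[15:12]=0xa: goto/J
  imm@[11:0]=0xff8 (s12→-8) ⇒ $-8
  target = base 0xb258 + off 0x06 + 2 + imm -8 = 0xb258

0xb258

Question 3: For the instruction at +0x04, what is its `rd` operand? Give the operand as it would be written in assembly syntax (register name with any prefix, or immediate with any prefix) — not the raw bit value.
off 0x04: read c0 00 as big → 0xc000
  opcode bits[15:12]=0xc: inv/R
  rd: (w>>9)&0x7=0x0 → ax

ax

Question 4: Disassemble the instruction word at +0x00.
[00] b0 00 → 0xb000
  op=0xb000>>12=0xb ⇒ nop (N)

nop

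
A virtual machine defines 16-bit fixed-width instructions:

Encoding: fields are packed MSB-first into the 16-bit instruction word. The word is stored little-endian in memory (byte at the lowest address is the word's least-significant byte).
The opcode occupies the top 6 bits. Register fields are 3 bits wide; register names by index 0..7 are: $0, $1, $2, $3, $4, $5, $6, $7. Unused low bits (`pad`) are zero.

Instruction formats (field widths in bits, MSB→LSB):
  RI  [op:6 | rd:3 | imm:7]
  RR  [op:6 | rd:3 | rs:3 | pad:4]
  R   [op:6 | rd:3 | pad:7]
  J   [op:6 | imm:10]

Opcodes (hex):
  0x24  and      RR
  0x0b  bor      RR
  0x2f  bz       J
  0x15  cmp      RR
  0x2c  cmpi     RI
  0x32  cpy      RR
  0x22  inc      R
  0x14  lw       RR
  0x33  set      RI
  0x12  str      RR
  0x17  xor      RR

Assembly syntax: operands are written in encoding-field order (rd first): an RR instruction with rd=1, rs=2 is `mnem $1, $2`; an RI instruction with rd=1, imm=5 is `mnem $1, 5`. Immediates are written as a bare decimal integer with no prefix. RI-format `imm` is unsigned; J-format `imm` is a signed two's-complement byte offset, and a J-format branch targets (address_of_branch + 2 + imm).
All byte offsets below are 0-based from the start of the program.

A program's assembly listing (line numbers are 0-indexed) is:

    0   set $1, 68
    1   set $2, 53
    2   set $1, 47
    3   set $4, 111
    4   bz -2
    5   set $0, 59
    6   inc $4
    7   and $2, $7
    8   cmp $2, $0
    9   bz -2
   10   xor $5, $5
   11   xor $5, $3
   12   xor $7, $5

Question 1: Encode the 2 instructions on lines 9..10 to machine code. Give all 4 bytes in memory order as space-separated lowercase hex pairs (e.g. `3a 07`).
line 9 (bz): pack op=0x2f:6|imm=-2:10 = 0xbffe; little→ fe bf
line 10 (xor): pack op=0x17:6|rd=5:3|rs=5:3|pad=0:4 = 0x5ed0; little→ d0 5e

fe bf d0 5e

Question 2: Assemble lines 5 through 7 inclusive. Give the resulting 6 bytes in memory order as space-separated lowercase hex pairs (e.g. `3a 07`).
L5: set op=0x33:6|rd=0:3|imm=59:7 ⇒ 0xcc3b ⇒ little 3b cc
L6: inc op=0x22:6|rd=4:3|pad=0:7 ⇒ 0x8a00 ⇒ little 00 8a
L7: and op=0x24:6|rd=2:3|rs=7:3|pad=0:4 ⇒ 0x9170 ⇒ little 70 91

3b cc 00 8a 70 91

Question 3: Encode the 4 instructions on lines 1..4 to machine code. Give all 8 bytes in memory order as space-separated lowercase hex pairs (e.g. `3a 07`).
L1: set op=0x33:6|rd=2:3|imm=53:7 ⇒ 0xcd35 ⇒ little 35 cd
L2: set op=0x33:6|rd=1:3|imm=47:7 ⇒ 0xccaf ⇒ little af cc
L3: set op=0x33:6|rd=4:3|imm=111:7 ⇒ 0xce6f ⇒ little 6f ce
L4: bz op=0x2f:6|imm=-2:10 ⇒ 0xbffe ⇒ little fe bf

35 cd af cc 6f ce fe bf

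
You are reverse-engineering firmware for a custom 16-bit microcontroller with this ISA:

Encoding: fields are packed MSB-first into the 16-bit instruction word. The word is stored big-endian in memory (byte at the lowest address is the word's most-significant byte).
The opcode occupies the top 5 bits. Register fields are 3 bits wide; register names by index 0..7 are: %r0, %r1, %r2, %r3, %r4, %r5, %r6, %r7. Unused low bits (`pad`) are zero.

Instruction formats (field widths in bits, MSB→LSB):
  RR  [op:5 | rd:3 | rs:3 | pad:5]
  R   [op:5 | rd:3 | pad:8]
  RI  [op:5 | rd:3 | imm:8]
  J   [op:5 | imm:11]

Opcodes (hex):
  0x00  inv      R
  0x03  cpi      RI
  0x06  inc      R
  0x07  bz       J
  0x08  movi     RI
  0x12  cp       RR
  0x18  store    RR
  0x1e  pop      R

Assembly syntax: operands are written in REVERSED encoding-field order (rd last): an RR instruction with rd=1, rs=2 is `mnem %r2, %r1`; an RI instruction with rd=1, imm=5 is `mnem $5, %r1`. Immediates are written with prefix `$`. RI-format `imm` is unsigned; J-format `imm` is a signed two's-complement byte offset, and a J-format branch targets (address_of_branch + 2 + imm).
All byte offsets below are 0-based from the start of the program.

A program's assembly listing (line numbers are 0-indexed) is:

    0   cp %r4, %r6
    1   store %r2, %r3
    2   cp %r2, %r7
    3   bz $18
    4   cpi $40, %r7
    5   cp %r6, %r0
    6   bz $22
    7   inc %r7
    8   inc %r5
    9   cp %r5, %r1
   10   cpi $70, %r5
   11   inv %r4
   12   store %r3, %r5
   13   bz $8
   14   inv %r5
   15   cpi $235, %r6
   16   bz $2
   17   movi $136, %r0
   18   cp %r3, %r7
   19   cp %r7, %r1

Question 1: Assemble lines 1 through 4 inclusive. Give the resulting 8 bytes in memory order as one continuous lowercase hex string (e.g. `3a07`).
L1: store op=0x18:5|rd=3:3|rs=2:3|pad=0:5 ⇒ 0xc340 ⇒ big c3 40
L2: cp op=0x12:5|rd=7:3|rs=2:3|pad=0:5 ⇒ 0x9740 ⇒ big 97 40
L3: bz op=0x7:5|imm=18:11 ⇒ 0x3812 ⇒ big 38 12
L4: cpi op=0x3:5|rd=7:3|imm=40:8 ⇒ 0x1f28 ⇒ big 1f 28

c340974038121f28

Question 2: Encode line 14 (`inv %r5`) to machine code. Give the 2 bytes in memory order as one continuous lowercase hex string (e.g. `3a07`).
0500

line 14 (inv): pack op=0x0:5|rd=5:3|pad=0:8 = 0x0500; big→ 05 00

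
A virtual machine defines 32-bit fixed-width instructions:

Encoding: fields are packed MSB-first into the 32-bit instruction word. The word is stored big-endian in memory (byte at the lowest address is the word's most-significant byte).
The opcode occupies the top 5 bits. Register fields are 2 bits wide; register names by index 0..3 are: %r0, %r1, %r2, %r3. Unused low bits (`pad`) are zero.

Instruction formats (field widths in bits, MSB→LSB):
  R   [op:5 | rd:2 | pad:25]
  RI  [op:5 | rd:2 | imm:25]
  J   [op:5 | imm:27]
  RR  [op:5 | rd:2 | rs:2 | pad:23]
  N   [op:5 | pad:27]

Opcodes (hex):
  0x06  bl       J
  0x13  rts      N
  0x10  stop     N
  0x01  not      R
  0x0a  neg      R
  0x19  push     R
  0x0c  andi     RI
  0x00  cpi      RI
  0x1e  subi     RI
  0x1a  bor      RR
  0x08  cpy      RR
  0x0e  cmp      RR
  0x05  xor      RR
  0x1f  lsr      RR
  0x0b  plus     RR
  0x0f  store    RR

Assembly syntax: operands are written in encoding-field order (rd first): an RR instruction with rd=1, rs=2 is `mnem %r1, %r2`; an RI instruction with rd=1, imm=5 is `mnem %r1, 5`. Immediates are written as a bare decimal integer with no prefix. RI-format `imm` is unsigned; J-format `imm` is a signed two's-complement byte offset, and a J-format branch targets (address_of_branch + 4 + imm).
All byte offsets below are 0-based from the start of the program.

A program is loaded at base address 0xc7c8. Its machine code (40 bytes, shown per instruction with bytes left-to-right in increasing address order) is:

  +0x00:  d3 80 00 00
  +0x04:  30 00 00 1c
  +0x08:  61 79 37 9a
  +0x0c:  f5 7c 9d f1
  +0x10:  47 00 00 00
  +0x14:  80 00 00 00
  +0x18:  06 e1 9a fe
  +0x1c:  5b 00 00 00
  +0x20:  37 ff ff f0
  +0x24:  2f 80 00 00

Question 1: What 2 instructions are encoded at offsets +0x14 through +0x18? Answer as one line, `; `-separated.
[14] 80 00 00 00 → 0x80000000
  opcode bits[31:27]=0x10: stop/N
[18] 06 e1 9a fe → 0x06e19afe
  opcode bits[31:27]=0x0: cpi/RI
  [26:25] rd=3 = %r3
  [24:0] imm=14785278 = 14785278

stop; cpi %r3, 14785278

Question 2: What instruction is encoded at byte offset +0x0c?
subi %r2, 24944113

[0c] f5 7c 9d f1 → 0xf57c9df1
  op=0xf57c9df1>>27=0x1e ⇒ subi (RI)
  rd@[26:25]=0x2 ⇒ %r2
  imm@[24:0]=0x17c9df1 ⇒ 24944113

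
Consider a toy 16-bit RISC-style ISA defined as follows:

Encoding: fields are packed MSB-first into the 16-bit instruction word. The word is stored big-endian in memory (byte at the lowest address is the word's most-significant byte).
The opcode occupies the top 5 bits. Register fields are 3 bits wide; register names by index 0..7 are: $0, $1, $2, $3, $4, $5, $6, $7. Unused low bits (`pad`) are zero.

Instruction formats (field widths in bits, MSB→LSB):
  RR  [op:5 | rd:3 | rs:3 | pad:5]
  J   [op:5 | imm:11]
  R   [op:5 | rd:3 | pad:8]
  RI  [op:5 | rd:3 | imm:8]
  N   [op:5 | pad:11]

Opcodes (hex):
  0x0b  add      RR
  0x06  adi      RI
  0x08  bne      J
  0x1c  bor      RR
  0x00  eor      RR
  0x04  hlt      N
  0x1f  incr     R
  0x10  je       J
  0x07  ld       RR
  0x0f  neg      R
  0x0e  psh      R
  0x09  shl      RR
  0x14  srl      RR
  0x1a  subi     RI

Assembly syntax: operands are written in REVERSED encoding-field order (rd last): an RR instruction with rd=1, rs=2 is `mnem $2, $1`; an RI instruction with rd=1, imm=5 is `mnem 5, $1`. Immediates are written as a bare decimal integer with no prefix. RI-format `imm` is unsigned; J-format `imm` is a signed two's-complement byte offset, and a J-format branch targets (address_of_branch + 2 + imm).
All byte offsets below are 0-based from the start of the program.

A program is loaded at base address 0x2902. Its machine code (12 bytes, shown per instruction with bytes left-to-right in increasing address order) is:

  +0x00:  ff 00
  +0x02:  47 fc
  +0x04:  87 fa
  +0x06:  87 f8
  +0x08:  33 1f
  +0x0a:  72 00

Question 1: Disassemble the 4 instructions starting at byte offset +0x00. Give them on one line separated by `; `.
incr $7; bne -4; je -6; je -8

+0x00: ff 00 ⇒ word 0xff00 (big)
  opcode bits[15:11]=0x1f: incr/R
  rd: (w>>8)&0x7=0x7 → $7
+0x02: 47 fc ⇒ word 0x47fc (big)
  opcode bits[15:11]=0x8: bne/J
  imm: (w>>0)&0x7ff=0x7fc (s11→-4) → -4
+0x04: 87 fa ⇒ word 0x87fa (big)
  opcode bits[15:11]=0x10: je/J
  imm: (w>>0)&0x7ff=0x7fa (s11→-6) → -6
+0x06: 87 f8 ⇒ word 0x87f8 (big)
  opcode bits[15:11]=0x10: je/J
  imm: (w>>0)&0x7ff=0x7f8 (s11→-8) → -8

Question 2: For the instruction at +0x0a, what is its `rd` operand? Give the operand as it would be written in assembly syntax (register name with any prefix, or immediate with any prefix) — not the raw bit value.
[0a] 72 00 → 0x7200
  top 5b → 0xe → psh [R]
  rd: (w>>8)&0x7=0x2 → $2

$2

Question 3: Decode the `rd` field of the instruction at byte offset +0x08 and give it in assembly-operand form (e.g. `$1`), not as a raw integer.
$3

@+08  big-endian(33 1f) = 0x331f
  opcode bits[15:11]=0x6: adi/RI
  rd@[10:8]=0x3 ⇒ $3
  imm@[7:0]=0x1f ⇒ 31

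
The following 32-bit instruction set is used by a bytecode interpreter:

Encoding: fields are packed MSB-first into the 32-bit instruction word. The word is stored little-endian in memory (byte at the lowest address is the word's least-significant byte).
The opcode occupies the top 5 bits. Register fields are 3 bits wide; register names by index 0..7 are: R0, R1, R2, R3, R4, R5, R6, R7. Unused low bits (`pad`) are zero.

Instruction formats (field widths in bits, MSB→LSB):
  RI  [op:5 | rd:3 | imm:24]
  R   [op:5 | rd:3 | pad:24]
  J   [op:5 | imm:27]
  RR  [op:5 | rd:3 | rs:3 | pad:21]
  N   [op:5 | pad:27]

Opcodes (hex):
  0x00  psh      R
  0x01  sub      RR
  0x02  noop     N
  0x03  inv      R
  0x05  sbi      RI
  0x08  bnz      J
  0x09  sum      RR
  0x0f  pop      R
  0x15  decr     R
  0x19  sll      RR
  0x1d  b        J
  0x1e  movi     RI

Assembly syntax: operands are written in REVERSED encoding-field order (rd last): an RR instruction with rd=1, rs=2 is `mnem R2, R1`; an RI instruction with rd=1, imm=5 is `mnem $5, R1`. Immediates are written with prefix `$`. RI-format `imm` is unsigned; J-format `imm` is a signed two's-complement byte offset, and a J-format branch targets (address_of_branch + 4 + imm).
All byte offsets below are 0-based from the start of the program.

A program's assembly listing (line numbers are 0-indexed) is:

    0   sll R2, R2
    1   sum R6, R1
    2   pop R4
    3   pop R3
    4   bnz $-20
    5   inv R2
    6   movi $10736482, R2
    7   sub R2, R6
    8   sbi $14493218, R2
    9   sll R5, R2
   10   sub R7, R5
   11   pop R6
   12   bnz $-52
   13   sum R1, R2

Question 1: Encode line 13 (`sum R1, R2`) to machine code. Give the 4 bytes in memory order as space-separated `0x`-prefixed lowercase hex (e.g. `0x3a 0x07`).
0x00 0x00 0x20 0x4a

L13: sum op=0x9:5|rd=2:3|rs=1:3|pad=0:21 ⇒ 0x4a200000 ⇒ little 00 00 20 4a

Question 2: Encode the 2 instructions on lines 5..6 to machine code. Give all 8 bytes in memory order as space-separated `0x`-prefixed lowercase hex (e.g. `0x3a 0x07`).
0x00 0x00 0x00 0x1a 0x62 0xd3 0xa3 0xf2

5. inv fields op=0x3:5|rd=2:3|pad=0:24 → word 1a000000h → 00 00 00 1a
6. movi fields op=0x1e:5|rd=2:3|imm=10736482:24 → word f2a3d362h → 62 d3 a3 f2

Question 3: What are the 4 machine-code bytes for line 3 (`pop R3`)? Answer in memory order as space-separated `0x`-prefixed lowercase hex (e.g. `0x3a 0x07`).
L3: pop op=0xf:5|rd=3:3|pad=0:24 ⇒ 0x7b000000 ⇒ little 00 00 00 7b

0x00 0x00 0x00 0x7b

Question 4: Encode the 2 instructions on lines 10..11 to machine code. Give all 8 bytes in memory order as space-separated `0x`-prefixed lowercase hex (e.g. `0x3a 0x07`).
0x00 0x00 0xe0 0x0d 0x00 0x00 0x00 0x7e

10. sub fields op=0x1:5|rd=5:3|rs=7:3|pad=0:21 → word 0de00000h → 00 00 e0 0d
11. pop fields op=0xf:5|rd=6:3|pad=0:24 → word 7e000000h → 00 00 00 7e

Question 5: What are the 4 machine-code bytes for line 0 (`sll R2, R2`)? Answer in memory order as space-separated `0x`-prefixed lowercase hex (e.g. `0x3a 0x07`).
0x00 0x00 0x40 0xca

0. sll fields op=0x19:5|rd=2:3|rs=2:3|pad=0:21 → word ca400000h → 00 00 40 ca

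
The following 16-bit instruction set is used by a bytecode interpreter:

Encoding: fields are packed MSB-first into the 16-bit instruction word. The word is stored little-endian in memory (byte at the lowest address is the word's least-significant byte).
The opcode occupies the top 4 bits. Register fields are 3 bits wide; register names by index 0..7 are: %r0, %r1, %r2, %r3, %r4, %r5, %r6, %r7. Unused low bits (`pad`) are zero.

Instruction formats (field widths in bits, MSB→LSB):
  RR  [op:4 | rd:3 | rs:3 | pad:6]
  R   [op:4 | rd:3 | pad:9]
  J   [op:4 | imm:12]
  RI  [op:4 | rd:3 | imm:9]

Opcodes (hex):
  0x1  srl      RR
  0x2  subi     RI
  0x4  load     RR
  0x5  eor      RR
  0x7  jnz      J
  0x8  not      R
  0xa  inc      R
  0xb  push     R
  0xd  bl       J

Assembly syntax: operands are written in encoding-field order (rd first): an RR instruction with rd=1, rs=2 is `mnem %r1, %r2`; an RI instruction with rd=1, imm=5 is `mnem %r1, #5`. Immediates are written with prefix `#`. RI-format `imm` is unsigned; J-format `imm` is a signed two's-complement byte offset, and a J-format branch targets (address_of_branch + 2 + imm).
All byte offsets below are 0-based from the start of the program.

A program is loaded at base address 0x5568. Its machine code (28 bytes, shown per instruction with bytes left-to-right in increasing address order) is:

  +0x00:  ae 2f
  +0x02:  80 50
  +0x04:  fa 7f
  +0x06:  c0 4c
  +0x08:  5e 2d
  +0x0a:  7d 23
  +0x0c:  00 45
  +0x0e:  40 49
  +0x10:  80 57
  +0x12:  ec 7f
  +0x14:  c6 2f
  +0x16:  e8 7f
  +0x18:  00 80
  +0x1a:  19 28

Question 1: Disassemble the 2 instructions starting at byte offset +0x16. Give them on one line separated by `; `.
jnz #-24; not %r0

off 0x16: read e8 7f as little → 0x7fe8
  op=0x7fe8>>12=0x7 ⇒ jnz (J)
  imm@[11:0]=0xfe8 (s12→-24) ⇒ #-24
off 0x18: read 00 80 as little → 0x8000
  op=0x8000>>12=0x8 ⇒ not (R)
  rd@[11:9]=0x0 ⇒ %r0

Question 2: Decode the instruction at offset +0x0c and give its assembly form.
load %r2, %r4

off 0x0c: read 00 45 as little → 0x4500
  op=0x4500>>12=0x4 ⇒ load (RR)
  [11:9] rd=2 = %r2
  [8:6] rs=4 = %r4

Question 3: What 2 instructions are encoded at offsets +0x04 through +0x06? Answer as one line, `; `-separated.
jnz #-6; load %r6, %r3

[04] fa 7f → 0x7ffa
  top 4b → 0x7 → jnz [J]
  [11:0] imm=4090 (s12→-6) = #-6
[06] c0 4c → 0x4cc0
  top 4b → 0x4 → load [RR]
  [11:9] rd=6 = %r6
  [8:6] rs=3 = %r3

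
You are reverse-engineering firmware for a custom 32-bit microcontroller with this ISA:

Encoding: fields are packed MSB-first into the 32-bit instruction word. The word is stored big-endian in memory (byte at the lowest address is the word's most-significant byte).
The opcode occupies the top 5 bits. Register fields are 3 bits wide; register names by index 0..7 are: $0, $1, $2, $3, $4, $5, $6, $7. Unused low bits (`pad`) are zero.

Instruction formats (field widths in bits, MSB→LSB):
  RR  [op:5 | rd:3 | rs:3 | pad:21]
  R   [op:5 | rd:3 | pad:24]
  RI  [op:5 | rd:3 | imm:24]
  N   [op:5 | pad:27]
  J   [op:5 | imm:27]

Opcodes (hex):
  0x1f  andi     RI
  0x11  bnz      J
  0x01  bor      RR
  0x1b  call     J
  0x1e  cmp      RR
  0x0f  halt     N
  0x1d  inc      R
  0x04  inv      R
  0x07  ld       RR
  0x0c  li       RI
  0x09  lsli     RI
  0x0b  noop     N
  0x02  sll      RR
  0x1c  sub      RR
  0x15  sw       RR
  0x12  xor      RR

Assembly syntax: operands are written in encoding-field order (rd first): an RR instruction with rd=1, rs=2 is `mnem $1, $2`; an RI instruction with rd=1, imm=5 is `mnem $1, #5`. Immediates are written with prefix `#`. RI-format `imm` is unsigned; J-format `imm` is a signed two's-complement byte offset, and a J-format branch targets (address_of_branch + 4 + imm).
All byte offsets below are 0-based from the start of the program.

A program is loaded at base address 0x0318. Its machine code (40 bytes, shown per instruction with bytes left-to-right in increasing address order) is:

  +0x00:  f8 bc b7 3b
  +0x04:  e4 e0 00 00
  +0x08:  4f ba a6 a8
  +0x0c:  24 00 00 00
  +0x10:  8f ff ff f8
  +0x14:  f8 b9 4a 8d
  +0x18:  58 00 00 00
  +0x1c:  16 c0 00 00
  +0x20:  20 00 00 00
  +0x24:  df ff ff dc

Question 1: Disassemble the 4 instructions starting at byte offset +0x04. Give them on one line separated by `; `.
off 0x04: read e4 e0 00 00 as big → 0xe4e00000
  op=0xe4e00000>>27=0x1c ⇒ sub (RR)
  rd@[26:24]=0x4 ⇒ $4
  rs@[23:21]=0x7 ⇒ $7
off 0x08: read 4f ba a6 a8 as big → 0x4fbaa6a8
  op=0x4fbaa6a8>>27=0x9 ⇒ lsli (RI)
  rd@[26:24]=0x7 ⇒ $7
  imm@[23:0]=0xbaa6a8 ⇒ #12232360
off 0x0c: read 24 00 00 00 as big → 0x24000000
  op=0x24000000>>27=0x4 ⇒ inv (R)
  rd@[26:24]=0x4 ⇒ $4
off 0x10: read 8f ff ff f8 as big → 0x8ffffff8
  op=0x8ffffff8>>27=0x11 ⇒ bnz (J)
  imm@[26:0]=0x7fffff8 (s27→-8) ⇒ #-8

sub $4, $7; lsli $7, #12232360; inv $4; bnz #-8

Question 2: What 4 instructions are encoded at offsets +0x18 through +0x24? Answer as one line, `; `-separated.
noop; sll $6, $6; inv $0; call #-36

[18] 58 00 00 00 → 0x58000000
  top 5b → 0xb → noop [N]
[1c] 16 c0 00 00 → 0x16c00000
  top 5b → 0x2 → sll [RR]
  [26:24] rd=6 = $6
  [23:21] rs=6 = $6
[20] 20 00 00 00 → 0x20000000
  top 5b → 0x4 → inv [R]
  [26:24] rd=0 = $0
[24] df ff ff dc → 0xdfffffdc
  top 5b → 0x1b → call [J]
  [26:0] imm=134217692 (s27→-36) = #-36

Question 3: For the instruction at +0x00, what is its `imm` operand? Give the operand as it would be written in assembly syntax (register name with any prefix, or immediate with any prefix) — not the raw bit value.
#12367675

off 0x00: read f8 bc b7 3b as big → 0xf8bcb73b
  op=0xf8bcb73b>>27=0x1f ⇒ andi (RI)
  [26:24] rd=0 = $0
  [23:0] imm=12367675 = #12367675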